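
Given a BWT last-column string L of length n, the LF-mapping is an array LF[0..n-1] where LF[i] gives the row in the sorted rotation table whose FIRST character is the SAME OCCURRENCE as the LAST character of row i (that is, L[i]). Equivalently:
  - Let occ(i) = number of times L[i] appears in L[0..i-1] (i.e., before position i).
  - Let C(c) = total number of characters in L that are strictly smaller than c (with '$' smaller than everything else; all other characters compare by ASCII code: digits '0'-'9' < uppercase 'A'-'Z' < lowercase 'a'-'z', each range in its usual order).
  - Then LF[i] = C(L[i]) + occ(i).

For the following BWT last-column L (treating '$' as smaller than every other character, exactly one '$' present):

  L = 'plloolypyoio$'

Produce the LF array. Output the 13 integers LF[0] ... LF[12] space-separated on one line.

Answer: 9 2 3 5 6 4 11 10 12 7 1 8 0

Derivation:
Char counts: '$':1, 'i':1, 'l':3, 'o':4, 'p':2, 'y':2
C (first-col start): C('$')=0, C('i')=1, C('l')=2, C('o')=5, C('p')=9, C('y')=11
L[0]='p': occ=0, LF[0]=C('p')+0=9+0=9
L[1]='l': occ=0, LF[1]=C('l')+0=2+0=2
L[2]='l': occ=1, LF[2]=C('l')+1=2+1=3
L[3]='o': occ=0, LF[3]=C('o')+0=5+0=5
L[4]='o': occ=1, LF[4]=C('o')+1=5+1=6
L[5]='l': occ=2, LF[5]=C('l')+2=2+2=4
L[6]='y': occ=0, LF[6]=C('y')+0=11+0=11
L[7]='p': occ=1, LF[7]=C('p')+1=9+1=10
L[8]='y': occ=1, LF[8]=C('y')+1=11+1=12
L[9]='o': occ=2, LF[9]=C('o')+2=5+2=7
L[10]='i': occ=0, LF[10]=C('i')+0=1+0=1
L[11]='o': occ=3, LF[11]=C('o')+3=5+3=8
L[12]='$': occ=0, LF[12]=C('$')+0=0+0=0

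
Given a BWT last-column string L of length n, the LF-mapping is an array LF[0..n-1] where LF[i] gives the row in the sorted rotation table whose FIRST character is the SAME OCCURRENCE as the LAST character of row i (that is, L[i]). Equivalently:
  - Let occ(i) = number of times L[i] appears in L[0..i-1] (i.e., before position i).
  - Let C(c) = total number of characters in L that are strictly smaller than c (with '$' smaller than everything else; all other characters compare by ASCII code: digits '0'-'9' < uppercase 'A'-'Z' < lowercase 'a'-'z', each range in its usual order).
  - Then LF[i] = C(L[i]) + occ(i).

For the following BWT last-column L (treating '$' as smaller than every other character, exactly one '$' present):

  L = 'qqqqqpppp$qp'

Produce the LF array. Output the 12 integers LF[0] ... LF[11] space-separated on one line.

Answer: 6 7 8 9 10 1 2 3 4 0 11 5

Derivation:
Char counts: '$':1, 'p':5, 'q':6
C (first-col start): C('$')=0, C('p')=1, C('q')=6
L[0]='q': occ=0, LF[0]=C('q')+0=6+0=6
L[1]='q': occ=1, LF[1]=C('q')+1=6+1=7
L[2]='q': occ=2, LF[2]=C('q')+2=6+2=8
L[3]='q': occ=3, LF[3]=C('q')+3=6+3=9
L[4]='q': occ=4, LF[4]=C('q')+4=6+4=10
L[5]='p': occ=0, LF[5]=C('p')+0=1+0=1
L[6]='p': occ=1, LF[6]=C('p')+1=1+1=2
L[7]='p': occ=2, LF[7]=C('p')+2=1+2=3
L[8]='p': occ=3, LF[8]=C('p')+3=1+3=4
L[9]='$': occ=0, LF[9]=C('$')+0=0+0=0
L[10]='q': occ=5, LF[10]=C('q')+5=6+5=11
L[11]='p': occ=4, LF[11]=C('p')+4=1+4=5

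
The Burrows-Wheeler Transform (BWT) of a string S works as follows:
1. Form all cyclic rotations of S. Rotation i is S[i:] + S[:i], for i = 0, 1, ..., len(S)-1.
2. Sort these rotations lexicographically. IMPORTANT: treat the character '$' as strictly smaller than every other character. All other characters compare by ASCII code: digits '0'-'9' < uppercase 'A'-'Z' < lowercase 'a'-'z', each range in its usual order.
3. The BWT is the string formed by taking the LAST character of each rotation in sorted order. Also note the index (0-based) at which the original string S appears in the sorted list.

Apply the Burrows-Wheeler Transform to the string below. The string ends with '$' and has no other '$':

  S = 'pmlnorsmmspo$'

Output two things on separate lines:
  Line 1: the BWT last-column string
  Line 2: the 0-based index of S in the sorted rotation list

All 13 rotations (rotation i = S[i:]+S[:i]):
  rot[0] = pmlnorsmmspo$
  rot[1] = mlnorsmmspo$p
  rot[2] = lnorsmmspo$pm
  rot[3] = norsmmspo$pml
  rot[4] = orsmmspo$pmln
  rot[5] = rsmmspo$pmlno
  rot[6] = smmspo$pmlnor
  rot[7] = mmspo$pmlnors
  rot[8] = mspo$pmlnorsm
  rot[9] = spo$pmlnorsmm
  rot[10] = po$pmlnorsmms
  rot[11] = o$pmlnorsmmsp
  rot[12] = $pmlnorsmmspo
Sorted (with $ < everything):
  sorted[0] = $pmlnorsmmspo  (last char: 'o')
  sorted[1] = lnorsmmspo$pm  (last char: 'm')
  sorted[2] = mlnorsmmspo$p  (last char: 'p')
  sorted[3] = mmspo$pmlnors  (last char: 's')
  sorted[4] = mspo$pmlnorsm  (last char: 'm')
  sorted[5] = norsmmspo$pml  (last char: 'l')
  sorted[6] = o$pmlnorsmmsp  (last char: 'p')
  sorted[7] = orsmmspo$pmln  (last char: 'n')
  sorted[8] = pmlnorsmmspo$  (last char: '$')
  sorted[9] = po$pmlnorsmms  (last char: 's')
  sorted[10] = rsmmspo$pmlno  (last char: 'o')
  sorted[11] = smmspo$pmlnor  (last char: 'r')
  sorted[12] = spo$pmlnorsmm  (last char: 'm')
Last column: ompsmlpn$sorm
Original string S is at sorted index 8

Answer: ompsmlpn$sorm
8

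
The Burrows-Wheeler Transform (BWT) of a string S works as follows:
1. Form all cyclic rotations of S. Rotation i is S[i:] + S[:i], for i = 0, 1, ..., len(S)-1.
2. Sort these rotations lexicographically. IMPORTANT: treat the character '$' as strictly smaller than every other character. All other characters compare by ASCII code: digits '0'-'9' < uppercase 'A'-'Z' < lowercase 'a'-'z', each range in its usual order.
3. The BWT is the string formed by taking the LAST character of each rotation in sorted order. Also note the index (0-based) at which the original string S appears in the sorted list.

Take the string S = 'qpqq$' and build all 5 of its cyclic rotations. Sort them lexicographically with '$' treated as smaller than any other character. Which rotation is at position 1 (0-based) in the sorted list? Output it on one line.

All 5 rotations (rotation i = S[i:]+S[:i]):
  rot[0] = qpqq$
  rot[1] = pqq$q
  rot[2] = qq$qp
  rot[3] = q$qpq
  rot[4] = $qpqq
Sorted (with $ < everything):
  sorted[0] = $qpqq
  sorted[1] = pqq$q
  sorted[2] = q$qpq
  sorted[3] = qpqq$
  sorted[4] = qq$qp
sorted[1] = pqq$q

Answer: pqq$q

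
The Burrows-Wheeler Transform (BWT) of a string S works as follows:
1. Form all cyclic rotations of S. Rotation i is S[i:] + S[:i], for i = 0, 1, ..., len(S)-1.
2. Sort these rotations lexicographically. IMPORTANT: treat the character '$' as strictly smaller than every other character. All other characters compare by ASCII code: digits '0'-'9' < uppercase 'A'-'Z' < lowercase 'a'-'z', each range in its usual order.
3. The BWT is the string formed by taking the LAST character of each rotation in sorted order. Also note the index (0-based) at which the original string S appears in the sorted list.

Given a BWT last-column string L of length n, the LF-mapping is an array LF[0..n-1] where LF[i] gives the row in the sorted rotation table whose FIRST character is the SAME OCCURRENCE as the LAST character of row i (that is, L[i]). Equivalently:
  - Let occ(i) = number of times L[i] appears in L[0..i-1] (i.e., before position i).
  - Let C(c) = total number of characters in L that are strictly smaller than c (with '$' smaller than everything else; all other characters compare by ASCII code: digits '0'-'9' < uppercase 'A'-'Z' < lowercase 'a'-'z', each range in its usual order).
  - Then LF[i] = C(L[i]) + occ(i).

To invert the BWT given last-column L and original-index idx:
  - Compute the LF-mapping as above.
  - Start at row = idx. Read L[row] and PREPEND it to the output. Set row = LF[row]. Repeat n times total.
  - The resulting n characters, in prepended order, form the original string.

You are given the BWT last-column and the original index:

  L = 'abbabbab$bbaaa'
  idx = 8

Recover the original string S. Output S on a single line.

LF mapping: 1 7 8 2 9 10 3 11 0 12 13 4 5 6
Walk LF starting at row 8, prepending L[row]:
  step 1: row=8, L[8]='$', prepend. Next row=LF[8]=0
  step 2: row=0, L[0]='a', prepend. Next row=LF[0]=1
  step 3: row=1, L[1]='b', prepend. Next row=LF[1]=7
  step 4: row=7, L[7]='b', prepend. Next row=LF[7]=11
  step 5: row=11, L[11]='a', prepend. Next row=LF[11]=4
  step 6: row=4, L[4]='b', prepend. Next row=LF[4]=9
  step 7: row=9, L[9]='b', prepend. Next row=LF[9]=12
  step 8: row=12, L[12]='a', prepend. Next row=LF[12]=5
  step 9: row=5, L[5]='b', prepend. Next row=LF[5]=10
  step 10: row=10, L[10]='b', prepend. Next row=LF[10]=13
  step 11: row=13, L[13]='a', prepend. Next row=LF[13]=6
  step 12: row=6, L[6]='a', prepend. Next row=LF[6]=3
  step 13: row=3, L[3]='a', prepend. Next row=LF[3]=2
  step 14: row=2, L[2]='b', prepend. Next row=LF[2]=8
Reversed output: baaabbabbabba$

Answer: baaabbabbabba$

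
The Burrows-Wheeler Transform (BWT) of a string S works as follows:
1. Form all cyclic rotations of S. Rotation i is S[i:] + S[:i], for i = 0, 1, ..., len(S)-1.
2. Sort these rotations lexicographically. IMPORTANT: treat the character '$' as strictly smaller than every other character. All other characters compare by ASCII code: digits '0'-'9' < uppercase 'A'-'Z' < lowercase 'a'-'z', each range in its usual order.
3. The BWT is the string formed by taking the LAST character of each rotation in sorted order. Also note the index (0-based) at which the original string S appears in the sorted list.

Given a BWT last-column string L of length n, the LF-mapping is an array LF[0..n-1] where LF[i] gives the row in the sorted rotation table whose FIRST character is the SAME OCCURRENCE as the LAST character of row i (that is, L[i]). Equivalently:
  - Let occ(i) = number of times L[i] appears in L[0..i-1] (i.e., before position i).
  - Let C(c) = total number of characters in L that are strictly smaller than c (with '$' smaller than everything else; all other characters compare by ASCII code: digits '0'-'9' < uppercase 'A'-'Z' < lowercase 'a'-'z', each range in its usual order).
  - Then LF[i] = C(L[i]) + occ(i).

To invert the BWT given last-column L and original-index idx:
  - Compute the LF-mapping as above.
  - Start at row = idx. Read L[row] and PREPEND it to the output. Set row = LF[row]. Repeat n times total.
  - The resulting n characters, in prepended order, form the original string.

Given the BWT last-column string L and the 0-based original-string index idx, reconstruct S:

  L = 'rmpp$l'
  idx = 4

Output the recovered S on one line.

Answer: ppmlr$

Derivation:
LF mapping: 5 2 3 4 0 1
Walk LF starting at row 4, prepending L[row]:
  step 1: row=4, L[4]='$', prepend. Next row=LF[4]=0
  step 2: row=0, L[0]='r', prepend. Next row=LF[0]=5
  step 3: row=5, L[5]='l', prepend. Next row=LF[5]=1
  step 4: row=1, L[1]='m', prepend. Next row=LF[1]=2
  step 5: row=2, L[2]='p', prepend. Next row=LF[2]=3
  step 6: row=3, L[3]='p', prepend. Next row=LF[3]=4
Reversed output: ppmlr$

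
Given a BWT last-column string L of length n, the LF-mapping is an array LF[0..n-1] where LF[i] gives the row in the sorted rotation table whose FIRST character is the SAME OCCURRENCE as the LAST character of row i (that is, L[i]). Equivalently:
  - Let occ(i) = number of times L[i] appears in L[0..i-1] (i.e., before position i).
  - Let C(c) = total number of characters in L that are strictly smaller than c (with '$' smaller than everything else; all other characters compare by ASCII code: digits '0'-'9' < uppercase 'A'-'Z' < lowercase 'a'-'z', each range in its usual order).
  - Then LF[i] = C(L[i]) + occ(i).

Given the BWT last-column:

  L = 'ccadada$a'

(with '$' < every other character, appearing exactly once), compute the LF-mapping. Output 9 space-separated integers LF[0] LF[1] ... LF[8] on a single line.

Answer: 5 6 1 7 2 8 3 0 4

Derivation:
Char counts: '$':1, 'a':4, 'c':2, 'd':2
C (first-col start): C('$')=0, C('a')=1, C('c')=5, C('d')=7
L[0]='c': occ=0, LF[0]=C('c')+0=5+0=5
L[1]='c': occ=1, LF[1]=C('c')+1=5+1=6
L[2]='a': occ=0, LF[2]=C('a')+0=1+0=1
L[3]='d': occ=0, LF[3]=C('d')+0=7+0=7
L[4]='a': occ=1, LF[4]=C('a')+1=1+1=2
L[5]='d': occ=1, LF[5]=C('d')+1=7+1=8
L[6]='a': occ=2, LF[6]=C('a')+2=1+2=3
L[7]='$': occ=0, LF[7]=C('$')+0=0+0=0
L[8]='a': occ=3, LF[8]=C('a')+3=1+3=4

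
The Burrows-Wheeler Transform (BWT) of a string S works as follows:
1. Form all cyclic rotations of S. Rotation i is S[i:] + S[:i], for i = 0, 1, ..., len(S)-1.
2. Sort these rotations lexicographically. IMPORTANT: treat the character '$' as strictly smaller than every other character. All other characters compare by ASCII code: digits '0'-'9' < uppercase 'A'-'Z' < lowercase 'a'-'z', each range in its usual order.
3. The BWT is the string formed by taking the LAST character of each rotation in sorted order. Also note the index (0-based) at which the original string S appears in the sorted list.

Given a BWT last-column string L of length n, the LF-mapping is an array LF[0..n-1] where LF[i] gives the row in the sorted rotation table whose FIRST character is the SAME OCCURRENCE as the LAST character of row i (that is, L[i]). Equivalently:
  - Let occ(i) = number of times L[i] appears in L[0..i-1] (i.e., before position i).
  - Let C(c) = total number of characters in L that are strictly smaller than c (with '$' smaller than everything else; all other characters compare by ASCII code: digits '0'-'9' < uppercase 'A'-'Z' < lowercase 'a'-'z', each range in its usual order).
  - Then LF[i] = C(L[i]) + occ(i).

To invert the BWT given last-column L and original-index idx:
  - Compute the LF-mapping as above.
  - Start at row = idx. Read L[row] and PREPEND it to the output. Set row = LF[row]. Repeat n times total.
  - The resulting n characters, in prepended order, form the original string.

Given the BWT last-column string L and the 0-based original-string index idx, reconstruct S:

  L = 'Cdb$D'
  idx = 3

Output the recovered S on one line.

Answer: bDdC$

Derivation:
LF mapping: 1 4 3 0 2
Walk LF starting at row 3, prepending L[row]:
  step 1: row=3, L[3]='$', prepend. Next row=LF[3]=0
  step 2: row=0, L[0]='C', prepend. Next row=LF[0]=1
  step 3: row=1, L[1]='d', prepend. Next row=LF[1]=4
  step 4: row=4, L[4]='D', prepend. Next row=LF[4]=2
  step 5: row=2, L[2]='b', prepend. Next row=LF[2]=3
Reversed output: bDdC$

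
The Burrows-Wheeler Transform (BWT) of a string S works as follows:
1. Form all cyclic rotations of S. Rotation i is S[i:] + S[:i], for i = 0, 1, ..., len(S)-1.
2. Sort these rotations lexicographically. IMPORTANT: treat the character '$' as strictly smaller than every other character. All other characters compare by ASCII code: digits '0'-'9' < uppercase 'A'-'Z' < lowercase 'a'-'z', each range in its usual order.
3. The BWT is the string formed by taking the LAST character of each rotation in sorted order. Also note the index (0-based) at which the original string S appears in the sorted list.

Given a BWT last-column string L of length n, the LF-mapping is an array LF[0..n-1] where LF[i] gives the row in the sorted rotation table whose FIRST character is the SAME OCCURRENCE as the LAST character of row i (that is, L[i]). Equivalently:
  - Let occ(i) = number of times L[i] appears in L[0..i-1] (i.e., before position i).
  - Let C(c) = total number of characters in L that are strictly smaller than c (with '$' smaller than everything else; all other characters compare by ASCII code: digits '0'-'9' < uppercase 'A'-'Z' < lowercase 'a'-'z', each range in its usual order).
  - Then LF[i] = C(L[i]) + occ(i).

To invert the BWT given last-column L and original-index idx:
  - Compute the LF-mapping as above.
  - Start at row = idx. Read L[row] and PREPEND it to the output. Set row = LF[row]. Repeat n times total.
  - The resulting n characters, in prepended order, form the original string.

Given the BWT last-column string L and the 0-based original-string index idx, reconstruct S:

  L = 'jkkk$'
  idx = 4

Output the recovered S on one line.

Answer: kkkj$

Derivation:
LF mapping: 1 2 3 4 0
Walk LF starting at row 4, prepending L[row]:
  step 1: row=4, L[4]='$', prepend. Next row=LF[4]=0
  step 2: row=0, L[0]='j', prepend. Next row=LF[0]=1
  step 3: row=1, L[1]='k', prepend. Next row=LF[1]=2
  step 4: row=2, L[2]='k', prepend. Next row=LF[2]=3
  step 5: row=3, L[3]='k', prepend. Next row=LF[3]=4
Reversed output: kkkj$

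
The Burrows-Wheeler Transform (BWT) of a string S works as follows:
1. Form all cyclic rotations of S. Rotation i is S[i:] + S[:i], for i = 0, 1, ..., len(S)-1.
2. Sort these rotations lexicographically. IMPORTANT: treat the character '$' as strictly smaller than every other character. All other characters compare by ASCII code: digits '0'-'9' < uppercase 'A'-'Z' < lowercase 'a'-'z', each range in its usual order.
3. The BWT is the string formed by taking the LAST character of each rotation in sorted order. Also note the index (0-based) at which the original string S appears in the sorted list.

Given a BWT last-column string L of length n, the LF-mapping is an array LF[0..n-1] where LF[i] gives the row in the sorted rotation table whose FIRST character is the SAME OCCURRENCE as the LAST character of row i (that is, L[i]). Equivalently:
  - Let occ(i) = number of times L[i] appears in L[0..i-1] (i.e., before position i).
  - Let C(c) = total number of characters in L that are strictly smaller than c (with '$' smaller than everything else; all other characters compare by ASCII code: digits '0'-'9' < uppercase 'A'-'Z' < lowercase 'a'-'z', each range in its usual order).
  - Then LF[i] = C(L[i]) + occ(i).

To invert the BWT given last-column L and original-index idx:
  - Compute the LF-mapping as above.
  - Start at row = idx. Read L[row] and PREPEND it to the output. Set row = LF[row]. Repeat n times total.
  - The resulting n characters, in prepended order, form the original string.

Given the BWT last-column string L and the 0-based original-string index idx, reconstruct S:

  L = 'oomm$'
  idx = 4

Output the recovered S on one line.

Answer: ommo$

Derivation:
LF mapping: 3 4 1 2 0
Walk LF starting at row 4, prepending L[row]:
  step 1: row=4, L[4]='$', prepend. Next row=LF[4]=0
  step 2: row=0, L[0]='o', prepend. Next row=LF[0]=3
  step 3: row=3, L[3]='m', prepend. Next row=LF[3]=2
  step 4: row=2, L[2]='m', prepend. Next row=LF[2]=1
  step 5: row=1, L[1]='o', prepend. Next row=LF[1]=4
Reversed output: ommo$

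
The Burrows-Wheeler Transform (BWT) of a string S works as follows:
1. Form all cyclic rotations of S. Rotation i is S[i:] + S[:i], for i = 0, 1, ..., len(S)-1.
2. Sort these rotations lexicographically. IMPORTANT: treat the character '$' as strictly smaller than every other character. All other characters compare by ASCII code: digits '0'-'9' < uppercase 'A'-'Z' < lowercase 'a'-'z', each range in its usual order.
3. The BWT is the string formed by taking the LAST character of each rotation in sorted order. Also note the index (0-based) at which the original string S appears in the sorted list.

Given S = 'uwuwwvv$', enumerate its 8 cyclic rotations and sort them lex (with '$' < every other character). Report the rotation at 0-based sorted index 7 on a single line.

Answer: wwvv$uwu

Derivation:
All 8 rotations (rotation i = S[i:]+S[:i]):
  rot[0] = uwuwwvv$
  rot[1] = wuwwvv$u
  rot[2] = uwwvv$uw
  rot[3] = wwvv$uwu
  rot[4] = wvv$uwuw
  rot[5] = vv$uwuww
  rot[6] = v$uwuwwv
  rot[7] = $uwuwwvv
Sorted (with $ < everything):
  sorted[0] = $uwuwwvv
  sorted[1] = uwuwwvv$
  sorted[2] = uwwvv$uw
  sorted[3] = v$uwuwwv
  sorted[4] = vv$uwuww
  sorted[5] = wuwwvv$u
  sorted[6] = wvv$uwuw
  sorted[7] = wwvv$uwu
sorted[7] = wwvv$uwu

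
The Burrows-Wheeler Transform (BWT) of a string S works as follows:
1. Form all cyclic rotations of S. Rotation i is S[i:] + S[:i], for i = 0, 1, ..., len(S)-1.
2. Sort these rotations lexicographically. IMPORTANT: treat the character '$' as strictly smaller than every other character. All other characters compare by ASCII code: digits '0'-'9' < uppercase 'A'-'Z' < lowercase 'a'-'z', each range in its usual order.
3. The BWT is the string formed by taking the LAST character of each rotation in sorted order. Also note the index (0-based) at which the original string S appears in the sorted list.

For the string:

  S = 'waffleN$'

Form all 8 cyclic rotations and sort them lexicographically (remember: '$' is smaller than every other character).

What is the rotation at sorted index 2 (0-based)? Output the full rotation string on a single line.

All 8 rotations (rotation i = S[i:]+S[:i]):
  rot[0] = waffleN$
  rot[1] = affleN$w
  rot[2] = ffleN$wa
  rot[3] = fleN$waf
  rot[4] = leN$waff
  rot[5] = eN$waffl
  rot[6] = N$waffle
  rot[7] = $waffleN
Sorted (with $ < everything):
  sorted[0] = $waffleN
  sorted[1] = N$waffle
  sorted[2] = affleN$w
  sorted[3] = eN$waffl
  sorted[4] = ffleN$wa
  sorted[5] = fleN$waf
  sorted[6] = leN$waff
  sorted[7] = waffleN$
sorted[2] = affleN$w

Answer: affleN$w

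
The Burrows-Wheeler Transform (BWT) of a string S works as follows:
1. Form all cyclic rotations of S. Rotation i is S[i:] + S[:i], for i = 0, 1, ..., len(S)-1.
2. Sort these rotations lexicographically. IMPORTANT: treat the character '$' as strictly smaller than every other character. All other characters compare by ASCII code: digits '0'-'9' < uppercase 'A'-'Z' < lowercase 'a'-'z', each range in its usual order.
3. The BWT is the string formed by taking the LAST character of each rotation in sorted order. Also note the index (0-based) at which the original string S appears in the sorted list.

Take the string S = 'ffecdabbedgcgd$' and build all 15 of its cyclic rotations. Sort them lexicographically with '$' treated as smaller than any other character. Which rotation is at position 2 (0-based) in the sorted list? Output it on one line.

All 15 rotations (rotation i = S[i:]+S[:i]):
  rot[0] = ffecdabbedgcgd$
  rot[1] = fecdabbedgcgd$f
  rot[2] = ecdabbedgcgd$ff
  rot[3] = cdabbedgcgd$ffe
  rot[4] = dabbedgcgd$ffec
  rot[5] = abbedgcgd$ffecd
  rot[6] = bbedgcgd$ffecda
  rot[7] = bedgcgd$ffecdab
  rot[8] = edgcgd$ffecdabb
  rot[9] = dgcgd$ffecdabbe
  rot[10] = gcgd$ffecdabbed
  rot[11] = cgd$ffecdabbedg
  rot[12] = gd$ffecdabbedgc
  rot[13] = d$ffecdabbedgcg
  rot[14] = $ffecdabbedgcgd
Sorted (with $ < everything):
  sorted[0] = $ffecdabbedgcgd
  sorted[1] = abbedgcgd$ffecd
  sorted[2] = bbedgcgd$ffecda
  sorted[3] = bedgcgd$ffecdab
  sorted[4] = cdabbedgcgd$ffe
  sorted[5] = cgd$ffecdabbedg
  sorted[6] = d$ffecdabbedgcg
  sorted[7] = dabbedgcgd$ffec
  sorted[8] = dgcgd$ffecdabbe
  sorted[9] = ecdabbedgcgd$ff
  sorted[10] = edgcgd$ffecdabb
  sorted[11] = fecdabbedgcgd$f
  sorted[12] = ffecdabbedgcgd$
  sorted[13] = gcgd$ffecdabbed
  sorted[14] = gd$ffecdabbedgc
sorted[2] = bbedgcgd$ffecda

Answer: bbedgcgd$ffecda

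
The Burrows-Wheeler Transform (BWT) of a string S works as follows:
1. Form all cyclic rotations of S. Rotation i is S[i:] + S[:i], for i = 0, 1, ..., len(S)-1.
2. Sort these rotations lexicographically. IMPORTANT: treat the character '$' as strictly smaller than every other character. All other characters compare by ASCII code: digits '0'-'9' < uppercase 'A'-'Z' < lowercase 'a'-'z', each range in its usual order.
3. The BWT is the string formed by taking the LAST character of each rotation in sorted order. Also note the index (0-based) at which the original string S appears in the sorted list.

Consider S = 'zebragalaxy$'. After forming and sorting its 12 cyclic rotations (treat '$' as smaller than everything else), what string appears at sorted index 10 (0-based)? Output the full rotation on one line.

All 12 rotations (rotation i = S[i:]+S[:i]):
  rot[0] = zebragalaxy$
  rot[1] = ebragalaxy$z
  rot[2] = bragalaxy$ze
  rot[3] = ragalaxy$zeb
  rot[4] = agalaxy$zebr
  rot[5] = galaxy$zebra
  rot[6] = alaxy$zebrag
  rot[7] = laxy$zebraga
  rot[8] = axy$zebragal
  rot[9] = xy$zebragala
  rot[10] = y$zebragalax
  rot[11] = $zebragalaxy
Sorted (with $ < everything):
  sorted[0] = $zebragalaxy
  sorted[1] = agalaxy$zebr
  sorted[2] = alaxy$zebrag
  sorted[3] = axy$zebragal
  sorted[4] = bragalaxy$ze
  sorted[5] = ebragalaxy$z
  sorted[6] = galaxy$zebra
  sorted[7] = laxy$zebraga
  sorted[8] = ragalaxy$zeb
  sorted[9] = xy$zebragala
  sorted[10] = y$zebragalax
  sorted[11] = zebragalaxy$
sorted[10] = y$zebragalax

Answer: y$zebragalax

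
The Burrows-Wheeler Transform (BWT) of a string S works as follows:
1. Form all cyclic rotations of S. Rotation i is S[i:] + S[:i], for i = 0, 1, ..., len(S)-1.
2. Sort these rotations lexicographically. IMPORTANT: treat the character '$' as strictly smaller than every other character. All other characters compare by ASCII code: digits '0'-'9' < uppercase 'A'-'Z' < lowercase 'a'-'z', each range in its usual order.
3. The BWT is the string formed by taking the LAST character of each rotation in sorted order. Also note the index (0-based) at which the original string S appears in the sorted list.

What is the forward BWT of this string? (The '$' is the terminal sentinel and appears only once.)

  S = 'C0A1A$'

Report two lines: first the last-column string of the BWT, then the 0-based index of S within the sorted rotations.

Answer: ACA10$
5

Derivation:
All 6 rotations (rotation i = S[i:]+S[:i]):
  rot[0] = C0A1A$
  rot[1] = 0A1A$C
  rot[2] = A1A$C0
  rot[3] = 1A$C0A
  rot[4] = A$C0A1
  rot[5] = $C0A1A
Sorted (with $ < everything):
  sorted[0] = $C0A1A  (last char: 'A')
  sorted[1] = 0A1A$C  (last char: 'C')
  sorted[2] = 1A$C0A  (last char: 'A')
  sorted[3] = A$C0A1  (last char: '1')
  sorted[4] = A1A$C0  (last char: '0')
  sorted[5] = C0A1A$  (last char: '$')
Last column: ACA10$
Original string S is at sorted index 5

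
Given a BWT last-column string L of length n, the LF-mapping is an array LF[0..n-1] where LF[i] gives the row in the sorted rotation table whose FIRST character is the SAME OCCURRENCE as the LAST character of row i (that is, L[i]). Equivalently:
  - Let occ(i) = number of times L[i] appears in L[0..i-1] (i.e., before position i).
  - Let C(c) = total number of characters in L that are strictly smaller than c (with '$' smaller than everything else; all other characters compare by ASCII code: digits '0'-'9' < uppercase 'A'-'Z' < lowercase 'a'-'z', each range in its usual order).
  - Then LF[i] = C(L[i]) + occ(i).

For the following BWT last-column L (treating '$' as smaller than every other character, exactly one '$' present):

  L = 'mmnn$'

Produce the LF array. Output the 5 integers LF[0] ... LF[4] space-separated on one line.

Answer: 1 2 3 4 0

Derivation:
Char counts: '$':1, 'm':2, 'n':2
C (first-col start): C('$')=0, C('m')=1, C('n')=3
L[0]='m': occ=0, LF[0]=C('m')+0=1+0=1
L[1]='m': occ=1, LF[1]=C('m')+1=1+1=2
L[2]='n': occ=0, LF[2]=C('n')+0=3+0=3
L[3]='n': occ=1, LF[3]=C('n')+1=3+1=4
L[4]='$': occ=0, LF[4]=C('$')+0=0+0=0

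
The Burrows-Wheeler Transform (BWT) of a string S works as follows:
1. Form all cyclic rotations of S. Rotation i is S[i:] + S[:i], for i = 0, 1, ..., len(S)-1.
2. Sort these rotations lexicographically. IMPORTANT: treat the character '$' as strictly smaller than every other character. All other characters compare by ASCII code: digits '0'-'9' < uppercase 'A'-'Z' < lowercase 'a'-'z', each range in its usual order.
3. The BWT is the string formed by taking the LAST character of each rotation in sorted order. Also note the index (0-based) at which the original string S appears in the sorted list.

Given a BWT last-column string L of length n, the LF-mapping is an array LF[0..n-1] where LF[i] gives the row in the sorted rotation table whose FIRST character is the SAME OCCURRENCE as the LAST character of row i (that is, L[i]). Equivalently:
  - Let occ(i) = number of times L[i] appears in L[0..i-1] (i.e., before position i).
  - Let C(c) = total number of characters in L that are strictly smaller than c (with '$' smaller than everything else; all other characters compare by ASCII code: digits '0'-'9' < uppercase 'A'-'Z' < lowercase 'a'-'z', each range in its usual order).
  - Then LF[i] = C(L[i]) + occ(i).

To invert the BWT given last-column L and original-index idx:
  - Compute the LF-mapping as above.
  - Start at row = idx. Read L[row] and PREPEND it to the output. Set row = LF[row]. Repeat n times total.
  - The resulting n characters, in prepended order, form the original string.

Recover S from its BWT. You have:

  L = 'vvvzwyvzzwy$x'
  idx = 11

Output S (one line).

Answer: zxzywvwyzvvv$

Derivation:
LF mapping: 1 2 3 10 5 8 4 11 12 6 9 0 7
Walk LF starting at row 11, prepending L[row]:
  step 1: row=11, L[11]='$', prepend. Next row=LF[11]=0
  step 2: row=0, L[0]='v', prepend. Next row=LF[0]=1
  step 3: row=1, L[1]='v', prepend. Next row=LF[1]=2
  step 4: row=2, L[2]='v', prepend. Next row=LF[2]=3
  step 5: row=3, L[3]='z', prepend. Next row=LF[3]=10
  step 6: row=10, L[10]='y', prepend. Next row=LF[10]=9
  step 7: row=9, L[9]='w', prepend. Next row=LF[9]=6
  step 8: row=6, L[6]='v', prepend. Next row=LF[6]=4
  step 9: row=4, L[4]='w', prepend. Next row=LF[4]=5
  step 10: row=5, L[5]='y', prepend. Next row=LF[5]=8
  step 11: row=8, L[8]='z', prepend. Next row=LF[8]=12
  step 12: row=12, L[12]='x', prepend. Next row=LF[12]=7
  step 13: row=7, L[7]='z', prepend. Next row=LF[7]=11
Reversed output: zxzywvwyzvvv$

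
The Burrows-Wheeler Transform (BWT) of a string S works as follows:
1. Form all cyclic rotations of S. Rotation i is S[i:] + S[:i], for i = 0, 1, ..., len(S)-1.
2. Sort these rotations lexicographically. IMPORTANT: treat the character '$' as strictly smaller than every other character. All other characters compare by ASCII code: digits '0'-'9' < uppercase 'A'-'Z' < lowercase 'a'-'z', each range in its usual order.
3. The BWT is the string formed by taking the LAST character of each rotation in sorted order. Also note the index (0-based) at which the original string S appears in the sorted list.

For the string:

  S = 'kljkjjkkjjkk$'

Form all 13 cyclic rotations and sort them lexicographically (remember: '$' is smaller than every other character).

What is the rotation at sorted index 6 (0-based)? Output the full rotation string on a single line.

Answer: k$kljkjjkkjjk

Derivation:
All 13 rotations (rotation i = S[i:]+S[:i]):
  rot[0] = kljkjjkkjjkk$
  rot[1] = ljkjjkkjjkk$k
  rot[2] = jkjjkkjjkk$kl
  rot[3] = kjjkkjjkk$klj
  rot[4] = jjkkjjkk$kljk
  rot[5] = jkkjjkk$kljkj
  rot[6] = kkjjkk$kljkjj
  rot[7] = kjjkk$kljkjjk
  rot[8] = jjkk$kljkjjkk
  rot[9] = jkk$kljkjjkkj
  rot[10] = kk$kljkjjkkjj
  rot[11] = k$kljkjjkkjjk
  rot[12] = $kljkjjkkjjkk
Sorted (with $ < everything):
  sorted[0] = $kljkjjkkjjkk
  sorted[1] = jjkk$kljkjjkk
  sorted[2] = jjkkjjkk$kljk
  sorted[3] = jkjjkkjjkk$kl
  sorted[4] = jkk$kljkjjkkj
  sorted[5] = jkkjjkk$kljkj
  sorted[6] = k$kljkjjkkjjk
  sorted[7] = kjjkk$kljkjjk
  sorted[8] = kjjkkjjkk$klj
  sorted[9] = kk$kljkjjkkjj
  sorted[10] = kkjjkk$kljkjj
  sorted[11] = kljkjjkkjjkk$
  sorted[12] = ljkjjkkjjkk$k
sorted[6] = k$kljkjjkkjjk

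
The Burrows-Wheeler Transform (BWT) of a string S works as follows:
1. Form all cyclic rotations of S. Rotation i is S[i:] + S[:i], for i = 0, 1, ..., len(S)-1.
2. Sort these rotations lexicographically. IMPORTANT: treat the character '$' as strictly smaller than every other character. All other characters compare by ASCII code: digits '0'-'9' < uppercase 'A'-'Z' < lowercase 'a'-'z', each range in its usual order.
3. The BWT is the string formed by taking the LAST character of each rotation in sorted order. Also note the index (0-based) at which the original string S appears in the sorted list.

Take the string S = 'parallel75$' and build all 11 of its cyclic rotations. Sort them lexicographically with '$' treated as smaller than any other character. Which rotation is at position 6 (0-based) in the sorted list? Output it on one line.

Answer: l75$paralle

Derivation:
All 11 rotations (rotation i = S[i:]+S[:i]):
  rot[0] = parallel75$
  rot[1] = arallel75$p
  rot[2] = rallel75$pa
  rot[3] = allel75$par
  rot[4] = llel75$para
  rot[5] = lel75$paral
  rot[6] = el75$parall
  rot[7] = l75$paralle
  rot[8] = 75$parallel
  rot[9] = 5$parallel7
  rot[10] = $parallel75
Sorted (with $ < everything):
  sorted[0] = $parallel75
  sorted[1] = 5$parallel7
  sorted[2] = 75$parallel
  sorted[3] = allel75$par
  sorted[4] = arallel75$p
  sorted[5] = el75$parall
  sorted[6] = l75$paralle
  sorted[7] = lel75$paral
  sorted[8] = llel75$para
  sorted[9] = parallel75$
  sorted[10] = rallel75$pa
sorted[6] = l75$paralle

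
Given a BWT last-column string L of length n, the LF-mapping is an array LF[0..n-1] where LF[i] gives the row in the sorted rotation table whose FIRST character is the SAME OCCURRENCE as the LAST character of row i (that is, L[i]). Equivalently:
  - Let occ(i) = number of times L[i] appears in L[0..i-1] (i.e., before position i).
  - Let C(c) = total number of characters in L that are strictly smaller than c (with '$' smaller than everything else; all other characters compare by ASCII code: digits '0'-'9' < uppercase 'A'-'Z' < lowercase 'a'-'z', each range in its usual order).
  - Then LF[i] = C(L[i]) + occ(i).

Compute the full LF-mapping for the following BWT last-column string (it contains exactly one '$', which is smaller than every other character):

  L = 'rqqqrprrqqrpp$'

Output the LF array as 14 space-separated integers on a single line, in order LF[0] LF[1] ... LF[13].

Answer: 9 4 5 6 10 1 11 12 7 8 13 2 3 0

Derivation:
Char counts: '$':1, 'p':3, 'q':5, 'r':5
C (first-col start): C('$')=0, C('p')=1, C('q')=4, C('r')=9
L[0]='r': occ=0, LF[0]=C('r')+0=9+0=9
L[1]='q': occ=0, LF[1]=C('q')+0=4+0=4
L[2]='q': occ=1, LF[2]=C('q')+1=4+1=5
L[3]='q': occ=2, LF[3]=C('q')+2=4+2=6
L[4]='r': occ=1, LF[4]=C('r')+1=9+1=10
L[5]='p': occ=0, LF[5]=C('p')+0=1+0=1
L[6]='r': occ=2, LF[6]=C('r')+2=9+2=11
L[7]='r': occ=3, LF[7]=C('r')+3=9+3=12
L[8]='q': occ=3, LF[8]=C('q')+3=4+3=7
L[9]='q': occ=4, LF[9]=C('q')+4=4+4=8
L[10]='r': occ=4, LF[10]=C('r')+4=9+4=13
L[11]='p': occ=1, LF[11]=C('p')+1=1+1=2
L[12]='p': occ=2, LF[12]=C('p')+2=1+2=3
L[13]='$': occ=0, LF[13]=C('$')+0=0+0=0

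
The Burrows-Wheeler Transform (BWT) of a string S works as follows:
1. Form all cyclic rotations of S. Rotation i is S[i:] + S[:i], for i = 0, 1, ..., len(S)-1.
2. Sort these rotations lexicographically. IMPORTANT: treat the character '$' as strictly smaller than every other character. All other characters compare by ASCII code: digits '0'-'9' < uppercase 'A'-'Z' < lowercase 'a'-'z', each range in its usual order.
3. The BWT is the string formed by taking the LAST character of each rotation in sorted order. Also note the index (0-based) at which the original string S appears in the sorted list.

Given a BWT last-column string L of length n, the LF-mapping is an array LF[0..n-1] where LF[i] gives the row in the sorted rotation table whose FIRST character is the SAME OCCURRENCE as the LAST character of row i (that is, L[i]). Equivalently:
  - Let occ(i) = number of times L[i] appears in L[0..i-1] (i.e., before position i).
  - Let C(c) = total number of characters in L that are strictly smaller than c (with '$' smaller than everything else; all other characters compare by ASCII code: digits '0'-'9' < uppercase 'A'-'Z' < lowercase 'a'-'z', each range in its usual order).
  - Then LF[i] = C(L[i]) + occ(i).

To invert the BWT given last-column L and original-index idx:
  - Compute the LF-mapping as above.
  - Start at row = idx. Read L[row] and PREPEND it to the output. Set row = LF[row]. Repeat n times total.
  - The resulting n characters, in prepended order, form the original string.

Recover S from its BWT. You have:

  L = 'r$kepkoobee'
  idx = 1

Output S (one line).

Answer: bookkeeper$

Derivation:
LF mapping: 10 0 5 2 9 6 7 8 1 3 4
Walk LF starting at row 1, prepending L[row]:
  step 1: row=1, L[1]='$', prepend. Next row=LF[1]=0
  step 2: row=0, L[0]='r', prepend. Next row=LF[0]=10
  step 3: row=10, L[10]='e', prepend. Next row=LF[10]=4
  step 4: row=4, L[4]='p', prepend. Next row=LF[4]=9
  step 5: row=9, L[9]='e', prepend. Next row=LF[9]=3
  step 6: row=3, L[3]='e', prepend. Next row=LF[3]=2
  step 7: row=2, L[2]='k', prepend. Next row=LF[2]=5
  step 8: row=5, L[5]='k', prepend. Next row=LF[5]=6
  step 9: row=6, L[6]='o', prepend. Next row=LF[6]=7
  step 10: row=7, L[7]='o', prepend. Next row=LF[7]=8
  step 11: row=8, L[8]='b', prepend. Next row=LF[8]=1
Reversed output: bookkeeper$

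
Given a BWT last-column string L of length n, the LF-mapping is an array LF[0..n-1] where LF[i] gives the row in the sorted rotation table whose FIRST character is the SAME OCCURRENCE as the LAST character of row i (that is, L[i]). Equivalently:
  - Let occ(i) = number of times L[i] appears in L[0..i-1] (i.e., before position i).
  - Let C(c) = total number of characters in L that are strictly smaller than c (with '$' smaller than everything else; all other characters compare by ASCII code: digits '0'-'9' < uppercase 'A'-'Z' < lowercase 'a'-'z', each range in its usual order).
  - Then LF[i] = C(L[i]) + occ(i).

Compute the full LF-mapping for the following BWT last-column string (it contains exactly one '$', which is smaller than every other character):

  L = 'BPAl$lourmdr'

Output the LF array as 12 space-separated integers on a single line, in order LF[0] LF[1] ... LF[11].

Char counts: '$':1, 'A':1, 'B':1, 'P':1, 'd':1, 'l':2, 'm':1, 'o':1, 'r':2, 'u':1
C (first-col start): C('$')=0, C('A')=1, C('B')=2, C('P')=3, C('d')=4, C('l')=5, C('m')=7, C('o')=8, C('r')=9, C('u')=11
L[0]='B': occ=0, LF[0]=C('B')+0=2+0=2
L[1]='P': occ=0, LF[1]=C('P')+0=3+0=3
L[2]='A': occ=0, LF[2]=C('A')+0=1+0=1
L[3]='l': occ=0, LF[3]=C('l')+0=5+0=5
L[4]='$': occ=0, LF[4]=C('$')+0=0+0=0
L[5]='l': occ=1, LF[5]=C('l')+1=5+1=6
L[6]='o': occ=0, LF[6]=C('o')+0=8+0=8
L[7]='u': occ=0, LF[7]=C('u')+0=11+0=11
L[8]='r': occ=0, LF[8]=C('r')+0=9+0=9
L[9]='m': occ=0, LF[9]=C('m')+0=7+0=7
L[10]='d': occ=0, LF[10]=C('d')+0=4+0=4
L[11]='r': occ=1, LF[11]=C('r')+1=9+1=10

Answer: 2 3 1 5 0 6 8 11 9 7 4 10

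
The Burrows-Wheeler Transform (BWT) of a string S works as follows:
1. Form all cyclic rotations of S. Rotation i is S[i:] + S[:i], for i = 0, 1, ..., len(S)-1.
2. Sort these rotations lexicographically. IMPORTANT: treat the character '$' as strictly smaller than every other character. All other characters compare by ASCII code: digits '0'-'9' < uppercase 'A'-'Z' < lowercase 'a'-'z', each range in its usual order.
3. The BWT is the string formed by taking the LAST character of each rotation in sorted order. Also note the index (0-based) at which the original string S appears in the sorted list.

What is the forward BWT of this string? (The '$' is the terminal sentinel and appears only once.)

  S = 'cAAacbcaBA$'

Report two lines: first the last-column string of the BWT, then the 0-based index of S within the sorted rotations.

All 11 rotations (rotation i = S[i:]+S[:i]):
  rot[0] = cAAacbcaBA$
  rot[1] = AAacbcaBA$c
  rot[2] = AacbcaBA$cA
  rot[3] = acbcaBA$cAA
  rot[4] = cbcaBA$cAAa
  rot[5] = bcaBA$cAAac
  rot[6] = caBA$cAAacb
  rot[7] = aBA$cAAacbc
  rot[8] = BA$cAAacbca
  rot[9] = A$cAAacbcaB
  rot[10] = $cAAacbcaBA
Sorted (with $ < everything):
  sorted[0] = $cAAacbcaBA  (last char: 'A')
  sorted[1] = A$cAAacbcaB  (last char: 'B')
  sorted[2] = AAacbcaBA$c  (last char: 'c')
  sorted[3] = AacbcaBA$cA  (last char: 'A')
  sorted[4] = BA$cAAacbca  (last char: 'a')
  sorted[5] = aBA$cAAacbc  (last char: 'c')
  sorted[6] = acbcaBA$cAA  (last char: 'A')
  sorted[7] = bcaBA$cAAac  (last char: 'c')
  sorted[8] = cAAacbcaBA$  (last char: '$')
  sorted[9] = caBA$cAAacb  (last char: 'b')
  sorted[10] = cbcaBA$cAAa  (last char: 'a')
Last column: ABcAacAc$ba
Original string S is at sorted index 8

Answer: ABcAacAc$ba
8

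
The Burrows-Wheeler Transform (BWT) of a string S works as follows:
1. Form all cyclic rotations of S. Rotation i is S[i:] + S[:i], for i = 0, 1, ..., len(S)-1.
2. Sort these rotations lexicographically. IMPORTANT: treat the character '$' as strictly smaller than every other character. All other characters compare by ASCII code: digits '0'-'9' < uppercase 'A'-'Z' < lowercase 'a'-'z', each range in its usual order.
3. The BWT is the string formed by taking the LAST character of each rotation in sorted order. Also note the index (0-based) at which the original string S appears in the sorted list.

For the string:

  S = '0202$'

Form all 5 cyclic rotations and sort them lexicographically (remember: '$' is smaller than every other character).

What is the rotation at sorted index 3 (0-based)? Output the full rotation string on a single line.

All 5 rotations (rotation i = S[i:]+S[:i]):
  rot[0] = 0202$
  rot[1] = 202$0
  rot[2] = 02$02
  rot[3] = 2$020
  rot[4] = $0202
Sorted (with $ < everything):
  sorted[0] = $0202
  sorted[1] = 02$02
  sorted[2] = 0202$
  sorted[3] = 2$020
  sorted[4] = 202$0
sorted[3] = 2$020

Answer: 2$020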